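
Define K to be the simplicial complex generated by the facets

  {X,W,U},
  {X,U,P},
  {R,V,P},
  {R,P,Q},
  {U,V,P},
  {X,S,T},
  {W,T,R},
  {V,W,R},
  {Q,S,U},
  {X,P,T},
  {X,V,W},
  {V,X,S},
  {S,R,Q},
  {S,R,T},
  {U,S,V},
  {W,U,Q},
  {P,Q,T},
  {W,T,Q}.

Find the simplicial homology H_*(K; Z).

H_0 ≅ Z,  H_1 ≅ Z × Z/2,  H_2 = 0.

K has 9 vertices, 27 edges, 18 triangles.
rank ∂_0 = 0, rank ∂_1 = 8 ⇒ b_0 = 9 − 0 − 8 = 1; all invariant factors of ∂_1 are 1 so no torsion. So H_0 = Z.
rank ∂_1 = 8, rank ∂_2 = 18 ⇒ b_1 = 27 − 8 − 18 = 1; ∂_2 has invariant factor(s) [2] giving torsion. So H_1 = Z × Z/2.
rank ∂_2 = 18, rank ∂_3 = 0 ⇒ b_2 = 18 − 18 − 0 = 0. So H_2 = 0.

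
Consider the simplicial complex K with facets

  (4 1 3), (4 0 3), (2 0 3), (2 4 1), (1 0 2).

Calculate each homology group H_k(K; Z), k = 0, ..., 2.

K has 5 vertices, 10 edges, 5 triangles.
rank ∂_0 = 0, rank ∂_1 = 4 ⇒ b_0 = 5 − 0 − 4 = 1; all invariant factors of ∂_1 are 1 so no torsion. So H_0 ≅ Z.
rank ∂_1 = 4, rank ∂_2 = 5 ⇒ b_1 = 10 − 4 − 5 = 1; all invariant factors of ∂_2 are 1 so no torsion. So H_1 ≅ Z.
rank ∂_2 = 5, rank ∂_3 = 0 ⇒ b_2 = 5 − 5 − 0 = 0. So H_2 ≅ 0.

H_0 = Z,  H_1 = Z,  H_2 = 0.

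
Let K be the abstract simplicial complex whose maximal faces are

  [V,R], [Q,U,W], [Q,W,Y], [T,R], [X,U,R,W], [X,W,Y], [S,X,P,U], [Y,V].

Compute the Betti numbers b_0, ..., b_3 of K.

b_0 = 1, b_1 = 1, b_2 = 0, b_3 = 0.

We work with the vertex ordering P < Q < R < S < T < U < V < W < X < Y. The simplices of K, each written with vertices in increasing order, are:

  0-simplices (10): P, Q, R, S, T, U, V, W, X, Y
  1-simplices (19): PS, PU, PX, QU, QW, QY, RT, RU, RV, RW, RX, SU, SX, UW, UX, VY, WX, WY, XY
  2-simplices (11): PSU, PSX, PUX, QUW, QWY, RUW, RUX, RWX, SUX, UWX, WXY
  3-simplices (2): PSUX, RUWX

Hence C_0 ≅ Z^10, C_1 ≅ Z^19, C_2 ≅ Z^11, C_3 ≅ Z^2.

Boundary ∂_1: C_1 → C_0 is given by ∂[p,q] = [q] − [p].
As a 10×19 matrix over Z this has rank 9, with invariant factors (1,1,1,1,1,1,1,1,1).

Boundary ∂_2: C_2 → C_1 sends each 2-simplex [p,q,r] to [q,r] − [p,r] + [p,q]. For instance
  ∂RUW = UW − RW + RU,
  ∂UWX = WX − UX + UW.
The resulting 19×11 matrix has rank 9, and its Smith normal form has invariant factors (1,1,1,1,1,1,1,1,1).

Boundary ∂_3: C_3 → C_2 sends each 3-simplex σ to the alternating sum Σ_i (−1)^i (σ with its i-th vertex removed). For instance
  ∂PSUX = SUX − PUX + PSX − PSU,
  ∂RUWX = UWX − RWX + RUX − RUW.
The resulting 11×2 matrix has rank 2, and its Smith normal form has invariant factors (1,1).

From H_k ≅ ker(∂_k) / im(∂_{k+1}) we obtain:

  H_0: rank C_0 − rank ∂_1 = 10 − 9 = 1, and the invariant factors of ∂_1 are all 1, so H_0 ≅ Z.
  H_1: rank ker ∂_1 − rank ∂_2 = (19 − 9) − 9 = 1, and the invariant factors of ∂_2 are all 1, so H_1 ≅ Z.
  H_2: rank ker ∂_2 − rank ∂_3 = (11 − 9) − 2 = 0, and the invariant factors of ∂_3 are all 1, so H_2 ≅ 0.
  H_3: rank ker ∂_3 − rank ∂_4 = (2 − 2) − 0 = 0, and there is no ∂_4, so H_3 ≅ 0.

Hence the Betti numbers are b_0 = 1, b_1 = 1, b_2 = 0, b_3 = 0.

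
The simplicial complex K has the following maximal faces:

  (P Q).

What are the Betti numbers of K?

Order the vertices as P < Q. Listing each simplex with vertices in this order, K has dimension 1 with simplices:

  0-simplices (2): P, Q
  1-simplices (1): PQ

so the chain groups are C_0 ≅ Z^2, C_1 ≅ Z^1.

∂_1: C_1 → C_0 maps an edge to its endpoints' difference, ∂[p,q] = q − p.
As a 2×1 matrix over Z this has rank 1, with invariant factors (1).

From H_k ≅ ker(∂_k) / im(∂_{k+1}) we obtain:

  H_0: rank C_0 − rank ∂_1 = 2 − 1 = 1, and the invariant factors of ∂_1 are all 1, so H_0 = Z.
  H_1: rank ker ∂_1 − rank ∂_2 = (1 − 1) − 0 = 0, and there is no ∂_2, so H_1 = 0.

As a check, the Euler characteristic is 2 − 1 = 1, which agrees with 1 − 0 = 1.

Hence the Betti numbers are b_0 = 1, b_1 = 0.

b_0 = 1, b_1 = 0.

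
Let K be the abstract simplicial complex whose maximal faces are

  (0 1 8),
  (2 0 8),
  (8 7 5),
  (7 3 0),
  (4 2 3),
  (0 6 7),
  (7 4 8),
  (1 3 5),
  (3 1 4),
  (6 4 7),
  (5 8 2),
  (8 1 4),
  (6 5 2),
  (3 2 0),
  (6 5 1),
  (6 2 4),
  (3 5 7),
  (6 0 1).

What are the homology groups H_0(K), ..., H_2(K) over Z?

H_0 ≅ Z,  H_1 ≅ Z^2,  H_2 ≅ Z.

Fix the vertex order 0 < 1 < 2 < 3 < 4 < 5 < 6 < 7 < 8 and write every simplex with vertices in increasing order. Then dim K = 2 and the simplices of K are:

  0-simplices (9): [0], [1], [2], [3], [4], [5], [6], [7], [8]
  1-simplices (27): (27 of them)
  2-simplices (18): [0,1,6], [0,1,8], [0,2,3], [0,2,8], [0,3,7], [0,6,7], [1,3,4], [1,3,5], [1,4,8], [1,5,6], [2,3,4], [2,4,6], [2,5,6], [2,5,8], [3,5,7], [4,6,7], [4,7,8], [5,7,8]

so the chain groups are C_0 ≅ Z^9, C_1 ≅ Z^27, C_2 ≅ Z^18.

The boundary map ∂_1: C_1 → C_0 is given by ∂[p,q] = [q] − [p]. For instance
  ∂[0,8] = [8] − [0].
The resulting 9×27 matrix has rank 8, and its Smith normal form has invariant factors (1,1,1,1,1,1,1,1).

∂_2: C_2 → C_1 acts by ∂[p,q,r] = [q,r] − [p,r] + [p,q]. For instance
  ∂[0,1,8] = [1,8] − [0,8] + [0,1],
  ∂[1,3,4] = [3,4] − [1,4] + [1,3].
The 27×18 boundary matrix has rank 17 and Smith normal form diag(1,1,1,1,1,1,1,1,1,1,1,1,1,1,1,1,1).

From H_k ≅ ker(∂_k) / im(∂_{k+1}) we obtain:

  H_0: rank C_0 − rank ∂_1 = 9 − 8 = 1, and the invariant factors of ∂_1 are all 1, so H_0 ≅ Z.
  H_1: rank ker ∂_1 − rank ∂_2 = (27 − 8) − 17 = 2, and the invariant factors of ∂_2 are all 1, so H_1 ≅ Z^2.
  H_2: rank ker ∂_2 − rank ∂_3 = (18 − 17) − 0 = 1, and there is no ∂_3, so H_2 ≅ Z.

As a check, the Euler characteristic is 9 − 27 + 18 = 0, which agrees with 1 − 2 + 1 = 0.
(K is a triangulation of the torus T^2.)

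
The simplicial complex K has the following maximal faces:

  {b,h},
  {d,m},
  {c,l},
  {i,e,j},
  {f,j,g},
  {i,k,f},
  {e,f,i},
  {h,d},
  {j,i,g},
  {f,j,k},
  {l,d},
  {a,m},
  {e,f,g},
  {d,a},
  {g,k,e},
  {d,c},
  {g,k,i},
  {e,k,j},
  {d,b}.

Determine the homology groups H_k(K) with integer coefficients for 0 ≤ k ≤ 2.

H_0 = Z^2,  H_1 = Z^3 ⊕ Z/2Z,  H_2 = 0.

Take the total order a < b < c < d < e < f < g < h < i < j < k < l < m on the vertex set. Then K (dimension 2) consists of the simplices:

  0-simplices (13): a, b, c, d, e, f, g, h, i, j, k, l, m
  1-simplices (24): ad, am, bd, bh, cd, cl, dh, dl, dm, ef, eg, ei, ej, ek, fg, fi, fj, fk, gi, gj, gk, ij, ik, jk
  2-simplices (10): efg, efi, egk, eij, ejk, fgj, fik, fjk, gij, gik

giving chain groups C_0 ≅ Z^13, C_1 ≅ Z^24, C_2 ≅ Z^10.

∂_1: C_1 → C_0 is given by ∂[p,q] = [q] − [p]. For instance
  ∂am = m − a.
As a 13×24 matrix over Z this has rank 11, with invariant factors (1,1,1,1,1,1,1,1,1,1,1).

Boundary ∂_2: C_2 → C_1 maps a triangle to the signed sum of its edges. For instance
  ∂efi = fi − ei + ef,
  ∂gik = ik − gk + gi.
As a 24×10 matrix over Z this has rank 10, with invariant factors (1,1,1,1,1,1,1,1,1,2).

Now H_k = ker ∂_k / im ∂_{k+1}, so:

  H_0: rank C_0 − rank ∂_1 = 13 − 11 = 2, and the invariant factors of ∂_1 are all 1, so H_0 = Z^2.
  H_1: rank ker ∂_1 − rank ∂_2 = (24 − 11) − 10 = 3, and ∂_2 has invariant factor 2 > 1, so H_1 = Z^3 ⊕ Z/2Z.
  H_2: rank ker ∂_2 − rank ∂_3 = (10 − 10) − 0 = 0, and there is no ∂_3, so H_2 = 0.

(K is a triangulation of the disjoint union of a wedge of 3 circles and the real projective plane RP^2.)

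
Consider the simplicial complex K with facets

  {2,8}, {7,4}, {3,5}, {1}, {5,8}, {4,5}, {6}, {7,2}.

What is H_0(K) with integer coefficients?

H_0 = Z^3.

Order the vertices as 1 < 2 < 3 < 4 < 5 < 6 < 7 < 8. Listing each simplex with vertices in this order, K has dimension 1 with simplices:

  0-simplices (8): [1], [2], [3], [4], [5], [6], [7], [8]
  1-simplices (6): [2,7], [2,8], [3,5], [4,5], [4,7], [5,8]

giving chain groups C_0 ≅ Z^8, C_1 ≅ Z^6.

The boundary map ∂_1: C_1 → C_0 is given by ∂[p,q] = [q] − [p]. For instance
  ∂[3,5] = [5] − [3].
The 8×6 boundary matrix has rank 5 and Smith normal form diag(1,1,1,1,1).

Now H_k = ker ∂_k / im ∂_{k+1}, so:

  H_0: rank C_0 − rank ∂_1 = 8 − 5 = 3, and the invariant factors of ∂_1 are all 1, so H_0 = Z^3.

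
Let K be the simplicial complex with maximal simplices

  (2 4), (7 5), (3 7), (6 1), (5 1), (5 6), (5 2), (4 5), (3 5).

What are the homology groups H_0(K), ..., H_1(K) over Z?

H_0 ≅ Z,  H_1 ≅ Z^3.

K has 7 vertices, 9 edges.
rank ∂_0 = 0, rank ∂_1 = 6 ⇒ b_0 = 7 − 0 − 6 = 1; all invariant factors of ∂_1 are 1 so no torsion. So H_0 ≅ Z.
rank ∂_1 = 6, rank ∂_2 = 0 ⇒ b_1 = 9 − 6 − 0 = 3. So H_1 ≅ Z^3.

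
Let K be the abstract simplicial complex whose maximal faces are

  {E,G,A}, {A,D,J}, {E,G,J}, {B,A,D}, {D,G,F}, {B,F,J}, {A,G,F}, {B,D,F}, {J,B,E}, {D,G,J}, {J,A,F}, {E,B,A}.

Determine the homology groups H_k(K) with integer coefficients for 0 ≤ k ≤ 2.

H_0 ≅ Z,  H_1 ≅ Z/2Z,  H_2 = 0.

Order the vertices as A < B < D < E < F < G < J. Listing each simplex with vertices in this order, K has dimension 2 with simplices:

  0-simplices (7): A, B, D, E, F, G, J
  1-simplices (18): AB, AD, AE, AF, AG, AJ, BD, BE, BF, BJ, DF, DG, DJ, EG, EJ, FG, FJ, GJ
  2-simplices (12): ABD, ABE, ADJ, AEG, AFG, AFJ, BDF, BEJ, BFJ, DFG, DGJ, EGJ

so the chain groups are C_0 ≅ Z^7, C_1 ≅ Z^18, C_2 ≅ Z^12.

∂_1: C_1 → C_0 maps an edge to its endpoints' difference, ∂[p,q] = q − p.
This gives a 7×18 integer matrix of rank 6; reducing to Smith normal form yields diagonal entries (1,1,1,1,1,1).

Boundary ∂_2: C_2 → C_1 sends each 2-simplex [p,q,r] to [q,r] − [p,r] + [p,q]. For instance
  ∂BEJ = EJ − BJ + BE,
  ∂ABD = BD − AD + AB.
The 18×12 boundary matrix has rank 12 and Smith normal form diag(1,1,1,1,1,1,1,1,1,1,1,2).

Now H_k = ker ∂_k / im ∂_{k+1}, so:

  H_0: rank C_0 − rank ∂_1 = 7 − 6 = 1, and the invariant factors of ∂_1 are all 1, so H_0 = Z.
  H_1: rank ker ∂_1 − rank ∂_2 = (18 − 6) − 12 = 0, and ∂_2 has invariant factor 2 > 1, so H_1 = Z/2Z.
  H_2: rank ker ∂_2 − rank ∂_3 = (12 − 12) − 0 = 0, and there is no ∂_3, so H_2 = 0.

As a check, the Euler characteristic is 7 − 18 + 12 = 1, which agrees with 1 − 0 + 0 = 1.
(K is a triangulation of the real projective plane RP^2.)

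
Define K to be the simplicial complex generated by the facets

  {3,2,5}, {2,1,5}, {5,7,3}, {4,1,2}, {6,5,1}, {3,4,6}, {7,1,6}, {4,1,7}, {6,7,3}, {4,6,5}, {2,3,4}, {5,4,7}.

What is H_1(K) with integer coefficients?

H_1 ≅ Z/2.

Fix the vertex order 1 < 2 < 3 < 4 < 5 < 6 < 7 and write every simplex with vertices in increasing order. Then dim K = 2 and the simplices of K are:

  0-simplices (7): [1], [2], [3], [4], [5], [6], [7]
  1-simplices (18): [1,2], [1,4], [1,5], [1,6], [1,7], [2,3], [2,4], [2,5], [3,4], [3,5], [3,6], [3,7], [4,5], [4,6], [4,7], [5,6], [5,7], [6,7]
  2-simplices (12): [1,2,4], [1,2,5], [1,4,7], [1,5,6], [1,6,7], [2,3,4], [2,3,5], [3,4,6], [3,5,7], [3,6,7], [4,5,6], [4,5,7]

giving chain groups C_0 ≅ Z^7, C_1 ≅ Z^18, C_2 ≅ Z^12.

The boundary map ∂_1: C_1 → C_0 sends each edge [p,q] (with p < q) to q − p.
The 7×18 boundary matrix has rank 6 and Smith normal form diag(1,1,1,1,1,1).

The boundary map ∂_2: C_2 → C_1 maps a triangle to the signed sum of its edges. For instance
  ∂[1,2,4] = [2,4] − [1,4] + [1,2],
  ∂[3,6,7] = [6,7] − [3,7] + [3,6].
As a 18×12 matrix over Z this has rank 12, with invariant factors (1,1,1,1,1,1,1,1,1,1,1,2).

Now H_k = ker ∂_k / im ∂_{k+1}, so:

  H_1: rank ker ∂_1 − rank ∂_2 = (18 − 6) − 12 = 0, and ∂_2 has invariant factor 2 > 1, so H_1 = Z/2.

(K is a triangulation of the real projective plane RP^2.)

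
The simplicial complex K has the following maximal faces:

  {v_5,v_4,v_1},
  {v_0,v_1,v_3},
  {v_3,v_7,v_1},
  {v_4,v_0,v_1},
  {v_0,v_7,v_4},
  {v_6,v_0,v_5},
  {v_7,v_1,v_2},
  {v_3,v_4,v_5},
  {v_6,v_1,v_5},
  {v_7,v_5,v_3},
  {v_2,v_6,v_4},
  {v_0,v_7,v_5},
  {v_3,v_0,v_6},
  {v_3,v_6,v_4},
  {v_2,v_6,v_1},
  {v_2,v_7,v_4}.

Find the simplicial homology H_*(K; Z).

H_0 ≅ Z,  H_1 ≅ Z^2,  H_2 ≅ Z.

We work with the vertex ordering v_0 < v_1 < v_2 < v_3 < v_4 < v_5 < v_6 < v_7. The simplices of K, each written with vertices in increasing order, are:

  0-simplices (8): [v_0], [v_1], [v_2], [v_3], [v_4], [v_5], [v_6], [v_7]
  1-simplices (24): (24 of them)
  2-simplices (16): (16 of them)

Hence C_0 ≅ Z^8, C_1 ≅ Z^24, C_2 ≅ Z^16.

∂_1: C_1 → C_0 sends each edge [p,q] (with p < q) to q − p. For instance
  ∂[v_4,v_5] = [v_5] − [v_4].
As a 8×24 matrix over Z this has rank 7, with invariant factors (1,1,1,1,1,1,1).

The boundary map ∂_2: C_2 → C_1 acts by ∂[p,q,r] = [q,r] − [p,r] + [p,q]. For instance
  ∂[v_3,v_5,v_7] = [v_5,v_7] − [v_3,v_7] + [v_3,v_5],
  ∂[v_2,v_4,v_7] = [v_4,v_7] − [v_2,v_7] + [v_2,v_4].
This gives a 24×16 integer matrix of rank 15; reducing to Smith normal form yields diagonal entries (1,1,1,1,1,1,1,1,1,1,1,1,1,1,1).

Now H_k = ker ∂_k / im ∂_{k+1}, so:

  H_0: rank C_0 − rank ∂_1 = 8 − 7 = 1, and the invariant factors of ∂_1 are all 1, so H_0 = Z.
  H_1: rank ker ∂_1 − rank ∂_2 = (24 − 7) − 15 = 2, and the invariant factors of ∂_2 are all 1, so H_1 = Z^2.
  H_2: rank ker ∂_2 − rank ∂_3 = (16 − 15) − 0 = 1, and there is no ∂_3, so H_2 = Z.

As a check, the Euler characteristic is 8 − 24 + 16 = 0, which agrees with 1 − 2 + 1 = 0.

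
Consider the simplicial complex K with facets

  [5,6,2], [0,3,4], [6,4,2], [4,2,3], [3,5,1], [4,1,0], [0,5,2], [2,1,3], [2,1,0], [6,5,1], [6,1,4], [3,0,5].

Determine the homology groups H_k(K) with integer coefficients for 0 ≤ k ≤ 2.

H_0 = Z,  H_1 = Z/2,  H_2 = 0.

Take the total order 0 < 1 < 2 < 3 < 4 < 5 < 6 on the vertex set. Then K (dimension 2) consists of the simplices:

  0-simplices (7): [0], [1], [2], [3], [4], [5], [6]
  1-simplices (18): [0,1], [0,2], [0,3], [0,4], [0,5], [1,2], [1,3], [1,4], [1,5], [1,6], [2,3], [2,4], [2,5], [2,6], [3,4], [3,5], [4,6], [5,6]
  2-simplices (12): [0,1,2], [0,1,4], [0,2,5], [0,3,4], [0,3,5], [1,2,3], [1,3,5], [1,4,6], [1,5,6], [2,3,4], [2,4,6], [2,5,6]

so the chain groups are C_0 ≅ Z^7, C_1 ≅ Z^18, C_2 ≅ Z^12.

The boundary map ∂_1: C_1 → C_0 maps an edge to its endpoints' difference, ∂[p,q] = q − p.
As a 7×18 matrix over Z this has rank 6, with invariant factors (1,1,1,1,1,1).

∂_2: C_2 → C_1 maps a triangle to the signed sum of its edges. For instance
  ∂[1,5,6] = [5,6] − [1,6] + [1,5],
  ∂[1,4,6] = [4,6] − [1,6] + [1,4].
The resulting 18×12 matrix has rank 12, and its Smith normal form has invariant factors (1,1,1,1,1,1,1,1,1,1,1,2).

Computing H_k = (kernel of ∂_k) / (image of ∂_{k+1}):

  H_0: rank C_0 − rank ∂_1 = 7 − 6 = 1, and the invariant factors of ∂_1 are all 1, so H_0 = Z.
  H_1: rank ker ∂_1 − rank ∂_2 = (18 − 6) − 12 = 0, and ∂_2 has invariant factor 2 > 1, so H_1 = Z/2.
  H_2: rank ker ∂_2 − rank ∂_3 = (12 − 12) − 0 = 0, and there is no ∂_3, so H_2 = 0.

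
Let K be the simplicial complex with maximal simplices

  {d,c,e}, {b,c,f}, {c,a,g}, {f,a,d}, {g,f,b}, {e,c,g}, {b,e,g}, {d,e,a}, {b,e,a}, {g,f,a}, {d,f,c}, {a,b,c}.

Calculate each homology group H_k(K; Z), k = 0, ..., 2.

H_0 ≅ Z,  H_1 ≅ Z/2,  H_2 = 0.

We work with the vertex ordering a < b < c < d < e < f < g. The simplices of K, each written with vertices in increasing order, are:

  0-simplices (7): a, b, c, d, e, f, g
  1-simplices (18): ab, ac, ad, ae, af, ag, bc, be, bf, bg, cd, ce, cf, cg, de, df, eg, fg
  2-simplices (12): abc, abe, acg, ade, adf, afg, bcf, beg, bfg, cde, cdf, ceg

giving chain groups C_0 ≅ Z^7, C_1 ≅ Z^18, C_2 ≅ Z^12.

The boundary map ∂_1: C_1 → C_0 sends each edge [p,q] (with p < q) to q − p. For instance
  ∂eg = g − e.
The resulting 7×18 matrix has rank 6, and its Smith normal form has invariant factors (1,1,1,1,1,1).

Boundary ∂_2: C_2 → C_1 maps a triangle to the signed sum of its edges. For instance
  ∂bfg = fg − bg + bf,
  ∂abc = bc − ac + ab.
The resulting 18×12 matrix has rank 12, and its Smith normal form has invariant factors (1,1,1,1,1,1,1,1,1,1,1,2).

From H_k ≅ ker(∂_k) / im(∂_{k+1}) we obtain:

  H_0: rank C_0 − rank ∂_1 = 7 − 6 = 1, and the invariant factors of ∂_1 are all 1, so H_0 = Z.
  H_1: rank ker ∂_1 − rank ∂_2 = (18 − 6) − 12 = 0, and ∂_2 has invariant factor 2 > 1, so H_1 = Z/2.
  H_2: rank ker ∂_2 − rank ∂_3 = (12 − 12) − 0 = 0, and there is no ∂_3, so H_2 = 0.

As a check, the Euler characteristic is 7 − 18 + 12 = 1, which agrees with 1 − 0 + 0 = 1.
(K is a triangulation of the real projective plane RP^2.)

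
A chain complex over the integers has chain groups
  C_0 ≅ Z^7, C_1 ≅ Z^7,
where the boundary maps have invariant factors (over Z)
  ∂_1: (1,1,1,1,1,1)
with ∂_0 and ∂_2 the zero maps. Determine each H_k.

H_0: b_0 = 7 − 0 − 6 = 1; torsion from ∂_1 factors > 1: none. So H_0 = Z.
H_1: b_1 = 7 − 6 − 0 = 1; torsion from ∂_2 factors > 1: none. So H_1 = Z.

H_0 = Z,  H_1 = Z.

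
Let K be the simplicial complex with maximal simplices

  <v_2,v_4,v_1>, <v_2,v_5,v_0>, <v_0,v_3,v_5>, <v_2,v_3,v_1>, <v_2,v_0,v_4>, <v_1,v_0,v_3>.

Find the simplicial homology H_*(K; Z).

Fix the vertex order v_0 < v_1 < v_2 < v_3 < v_4 < v_5 and write every simplex with vertices in increasing order. Then dim K = 2 and the simplices of K are:

  0-simplices (6): [v_0], [v_1], [v_2], [v_3], [v_4], [v_5]
  1-simplices (12): [v_0,v_1], [v_0,v_2], [v_0,v_3], [v_0,v_4], [v_0,v_5], [v_1,v_2], [v_1,v_3], [v_1,v_4], [v_2,v_3], [v_2,v_4], [v_2,v_5], [v_3,v_5]
  2-simplices (6): [v_0,v_1,v_3], [v_0,v_2,v_4], [v_0,v_2,v_5], [v_0,v_3,v_5], [v_1,v_2,v_3], [v_1,v_2,v_4]

Hence C_0 ≅ Z^6, C_1 ≅ Z^12, C_2 ≅ Z^6.

Boundary ∂_1: C_1 → C_0 sends each edge [p,q] (with p < q) to q − p. For instance
  ∂[v_3,v_5] = [v_5] − [v_3].
This gives a 6×12 integer matrix of rank 5; reducing to Smith normal form yields diagonal entries (1,1,1,1,1).

The boundary map ∂_2: C_2 → C_1 acts by ∂[p,q,r] = [q,r] − [p,r] + [p,q]. For instance
  ∂[v_0,v_1,v_3] = [v_1,v_3] − [v_0,v_3] + [v_0,v_1],
  ∂[v_0,v_2,v_5] = [v_2,v_5] − [v_0,v_5] + [v_0,v_2].
This gives a 12×6 integer matrix of rank 6; reducing to Smith normal form yields diagonal entries (1,1,1,1,1,1).

Computing H_k = (kernel of ∂_k) / (image of ∂_{k+1}):

  H_0: rank C_0 − rank ∂_1 = 6 − 5 = 1, and the invariant factors of ∂_1 are all 1, so H_0 ≅ Z.
  H_1: rank ker ∂_1 − rank ∂_2 = (12 − 5) − 6 = 1, and the invariant factors of ∂_2 are all 1, so H_1 ≅ Z.
  H_2: rank ker ∂_2 − rank ∂_3 = (6 − 6) − 0 = 0, and there is no ∂_3, so H_2 ≅ 0.

(K is a triangulation of the cylinder S^1 x I.)

H_0 ≅ Z,  H_1 ≅ Z,  H_2 = 0.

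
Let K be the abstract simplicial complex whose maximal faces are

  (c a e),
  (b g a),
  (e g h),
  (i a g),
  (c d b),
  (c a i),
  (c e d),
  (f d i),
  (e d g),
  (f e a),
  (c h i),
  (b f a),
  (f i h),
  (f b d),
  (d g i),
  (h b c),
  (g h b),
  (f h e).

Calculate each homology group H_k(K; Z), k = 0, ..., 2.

H_0 = Z,  H_1 = Z^2,  H_2 = Z.

Fix the vertex order a < b < c < d < e < f < g < h < i and write every simplex with vertices in increasing order. Then dim K = 2 and the simplices of K are:

  0-simplices (9): a, b, c, d, e, f, g, h, i
  1-simplices (27): ab, ac, ae, af, ag, ai, bc, bd, bf, bg, bh, cd, ce, ch, ci, de, df, dg, di, ef, eg, eh, fh, fi, gh, gi, hi
  2-simplices (18): abf, abg, ace, aci, aef, agi, bcd, bch, bdf, bgh, cde, chi, deg, dfi, dgi, efh, egh, fhi

so the chain groups are C_0 ≅ Z^9, C_1 ≅ Z^27, C_2 ≅ Z^18.

∂_1: C_1 → C_0 sends each edge [p,q] (with p < q) to q − p. For instance
  ∂ab = b − a.
This gives a 9×27 integer matrix of rank 8; reducing to Smith normal form yields diagonal entries (1,1,1,1,1,1,1,1).

∂_2: C_2 → C_1 maps a triangle to the signed sum of its edges. For instance
  ∂aci = ci − ai + ac,
  ∂abg = bg − ag + ab.
This gives a 27×18 integer matrix of rank 17; reducing to Smith normal form yields diagonal entries (1,1,1,1,1,1,1,1,1,1,1,1,1,1,1,1,1).

Now H_k = ker ∂_k / im ∂_{k+1}, so:

  H_0: rank C_0 − rank ∂_1 = 9 − 8 = 1, and the invariant factors of ∂_1 are all 1, so H_0 = Z.
  H_1: rank ker ∂_1 − rank ∂_2 = (27 − 8) − 17 = 2, and the invariant factors of ∂_2 are all 1, so H_1 = Z^2.
  H_2: rank ker ∂_2 − rank ∂_3 = (18 − 17) − 0 = 1, and there is no ∂_3, so H_2 = Z.

As a check, the Euler characteristic is 9 − 27 + 18 = 0, which agrees with 1 − 2 + 1 = 0.
(K is a triangulation of the torus T^2.)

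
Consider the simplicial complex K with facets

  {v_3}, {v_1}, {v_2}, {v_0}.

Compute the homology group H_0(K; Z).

H_0 = Z^4.

We work with the vertex ordering v_0 < v_1 < v_2 < v_3. The simplices of K, each written with vertices in increasing order, are:

  0-simplices (4): [v_0], [v_1], [v_2], [v_3]

giving chain groups C_0 ≅ Z^4.

Reading off H_k = ker ∂_k / im ∂_{k+1}:

  H_0: rank C_0 − rank ∂_1 = 4 − 0 = 4, and there is no ∂_1, so H_0 ≅ Z^4.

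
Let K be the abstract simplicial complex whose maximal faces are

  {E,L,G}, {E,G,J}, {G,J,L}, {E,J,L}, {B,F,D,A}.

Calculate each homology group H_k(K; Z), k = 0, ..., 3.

H_0 = Z^2,  H_1 = 0,  H_2 = Z,  H_3 = 0.

Take the total order A < B < D < E < F < G < J < L on the vertex set. Then K (dimension 3) consists of the simplices:

  0-simplices (8): A, B, D, E, F, G, J, L
  1-simplices (12): AB, AD, AF, BD, BF, DF, EG, EJ, EL, GJ, GL, JL
  2-simplices (8): ABD, ABF, ADF, BDF, EGJ, EGL, EJL, GJL
  3-simplices (1): ABDF

Hence C_0 ≅ Z^8, C_1 ≅ Z^12, C_2 ≅ Z^8, C_3 ≅ Z^1.

Boundary ∂_1: C_1 → C_0 maps an edge to its endpoints' difference, ∂[p,q] = q − p. For instance
  ∂AD = D − A.
This gives a 8×12 integer matrix of rank 6; reducing to Smith normal form yields diagonal entries (1,1,1,1,1,1).

The boundary map ∂_2: C_2 → C_1 maps a triangle to the signed sum of its edges. For instance
  ∂ABD = BD − AD + AB,
  ∂BDF = DF − BF + BD.
The resulting 12×8 matrix has rank 6, and its Smith normal form has invariant factors (1,1,1,1,1,1).

Boundary ∂_3: C_3 → C_2 sends each 3-simplex σ to the alternating sum Σ_i (−1)^i (σ with its i-th vertex removed). For instance
  ∂ABDF = BDF − ADF + ABF − ABD.
This gives a 8×1 integer matrix of rank 1; reducing to Smith normal form yields diagonal entries (1).

From H_k ≅ ker(∂_k) / im(∂_{k+1}) we obtain:

  H_0: rank C_0 − rank ∂_1 = 8 − 6 = 2, and the invariant factors of ∂_1 are all 1, so H_0 = Z^2.
  H_1: rank ker ∂_1 − rank ∂_2 = (12 − 6) − 6 = 0, and the invariant factors of ∂_2 are all 1, so H_1 = 0.
  H_2: rank ker ∂_2 − rank ∂_3 = (8 − 6) − 1 = 1, and the invariant factors of ∂_3 are all 1, so H_2 = Z.
  H_3: rank ker ∂_3 − rank ∂_4 = (1 − 1) − 0 = 0, and there is no ∂_4, so H_3 = 0.

As a check, the Euler characteristic is 8 − 12 + 8 − 1 = 3, which agrees with 2 − 0 + 1 − 0 = 3.
(K is a triangulation of the disjoint union of the 3-simplex and the 2-sphere S^2.)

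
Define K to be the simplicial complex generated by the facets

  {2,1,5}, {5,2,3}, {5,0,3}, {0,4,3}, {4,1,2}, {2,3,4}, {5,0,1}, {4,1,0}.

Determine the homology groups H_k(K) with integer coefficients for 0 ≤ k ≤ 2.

K has 6 vertices, 12 edges, 8 triangles.
rank ∂_0 = 0, rank ∂_1 = 5 ⇒ b_0 = 6 − 0 − 5 = 1; all invariant factors of ∂_1 are 1 so no torsion. So H_0 = Z.
rank ∂_1 = 5, rank ∂_2 = 7 ⇒ b_1 = 12 − 5 − 7 = 0; all invariant factors of ∂_2 are 1 so no torsion. So H_1 = 0.
rank ∂_2 = 7, rank ∂_3 = 0 ⇒ b_2 = 8 − 7 − 0 = 1. So H_2 = Z.

H_0 ≅ Z,  H_1 = 0,  H_2 ≅ Z.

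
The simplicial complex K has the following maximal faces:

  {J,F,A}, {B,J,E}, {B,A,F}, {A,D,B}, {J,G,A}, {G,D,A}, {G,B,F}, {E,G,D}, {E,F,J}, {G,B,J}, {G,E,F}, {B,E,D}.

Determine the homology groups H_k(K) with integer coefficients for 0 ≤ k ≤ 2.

K has 7 vertices, 18 edges, 12 triangles.
rank ∂_0 = 0, rank ∂_1 = 6 ⇒ b_0 = 7 − 0 − 6 = 1; all invariant factors of ∂_1 are 1 so no torsion. So H_0 = Z.
rank ∂_1 = 6, rank ∂_2 = 12 ⇒ b_1 = 18 − 6 − 12 = 0; ∂_2 has invariant factor(s) [2] giving torsion. So H_1 = Z_2.
rank ∂_2 = 12, rank ∂_3 = 0 ⇒ b_2 = 12 − 12 − 0 = 0. So H_2 = 0.

H_0 ≅ Z,  H_1 ≅ Z_2,  H_2 = 0.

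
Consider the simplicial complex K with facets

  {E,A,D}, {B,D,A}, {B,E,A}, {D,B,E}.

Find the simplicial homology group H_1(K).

H_1 ≅ 0.

We work with the vertex ordering A < B < D < E. The simplices of K, each written with vertices in increasing order, are:

  0-simplices (4): A, B, D, E
  1-simplices (6): AB, AD, AE, BD, BE, DE
  2-simplices (4): ABD, ABE, ADE, BDE

Hence C_0 ≅ Z^4, C_1 ≅ Z^6, C_2 ≅ Z^4.

The boundary map ∂_1: C_1 → C_0 is given by ∂[p,q] = [q] − [p].
As a 4×6 matrix over Z this has rank 3, with invariant factors (1,1,1).

The boundary map ∂_2: C_2 → C_1 maps a triangle to the signed sum of its edges. For instance
  ∂ABD = BD − AD + AB,
  ∂ADE = DE − AE + AD.
This gives a 6×4 integer matrix of rank 3; reducing to Smith normal form yields diagonal entries (1,1,1).

Computing H_k = (kernel of ∂_k) / (image of ∂_{k+1}):

  H_1: rank ker ∂_1 − rank ∂_2 = (6 − 3) − 3 = 0, and the invariant factors of ∂_2 are all 1, so H_1 ≅ 0.

(K is a triangulation of the 2-sphere S^2.)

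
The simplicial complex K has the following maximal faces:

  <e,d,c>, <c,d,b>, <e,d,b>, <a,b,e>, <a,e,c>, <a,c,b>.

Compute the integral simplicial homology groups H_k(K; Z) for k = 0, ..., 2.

H_0 = Z,  H_1 = 0,  H_2 = Z.

Fix the vertex order a < b < c < d < e and write every simplex with vertices in increasing order. Then dim K = 2 and the simplices of K are:

  0-simplices (5): a, b, c, d, e
  1-simplices (9): ab, ac, ae, bc, bd, be, cd, ce, de
  2-simplices (6): abc, abe, ace, bcd, bde, cde

giving chain groups C_0 ≅ Z^5, C_1 ≅ Z^9, C_2 ≅ Z^6.

The boundary map ∂_1: C_1 → C_0 is given by ∂[p,q] = [q] − [p].
The 5×9 boundary matrix has rank 4 and Smith normal form diag(1,1,1,1).

The boundary map ∂_2: C_2 → C_1 maps a triangle to the signed sum of its edges. For instance
  ∂bde = de − be + bd,
  ∂ace = ce − ae + ac.
As a 9×6 matrix over Z this has rank 5, with invariant factors (1,1,1,1,1).

From H_k ≅ ker(∂_k) / im(∂_{k+1}) we obtain:

  H_0: rank C_0 − rank ∂_1 = 5 − 4 = 1, and the invariant factors of ∂_1 are all 1, so H_0 ≅ Z.
  H_1: rank ker ∂_1 − rank ∂_2 = (9 − 4) − 5 = 0, and the invariant factors of ∂_2 are all 1, so H_1 ≅ 0.
  H_2: rank ker ∂_2 − rank ∂_3 = (6 − 5) − 0 = 1, and there is no ∂_3, so H_2 ≅ Z.

As a check, the Euler characteristic is 5 − 9 + 6 = 2, which agrees with 1 − 0 + 1 = 2.
(K is a triangulation of the 2-sphere S^2.)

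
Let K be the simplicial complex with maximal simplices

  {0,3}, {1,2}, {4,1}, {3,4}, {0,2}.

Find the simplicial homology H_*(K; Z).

K has 5 vertices, 5 edges.
rank ∂_0 = 0, rank ∂_1 = 4 ⇒ b_0 = 5 − 0 − 4 = 1; all invariant factors of ∂_1 are 1 so no torsion. So H_0 = Z.
rank ∂_1 = 4, rank ∂_2 = 0 ⇒ b_1 = 5 − 4 − 0 = 1. So H_1 = Z.

H_0 = Z,  H_1 = Z.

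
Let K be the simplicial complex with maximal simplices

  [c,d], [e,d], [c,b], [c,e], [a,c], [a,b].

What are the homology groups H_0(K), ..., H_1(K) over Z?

Take the total order a < b < c < d < e on the vertex set. Then K (dimension 1) consists of the simplices:

  0-simplices (5): a, b, c, d, e
  1-simplices (6): ab, ac, bc, cd, ce, de

so the chain groups are C_0 ≅ Z^5, C_1 ≅ Z^6.

Boundary ∂_1: C_1 → C_0 maps an edge to its endpoints' difference, ∂[p,q] = q − p. For instance
  ∂ac = c − a.
This gives a 5×6 integer matrix of rank 4; reducing to Smith normal form yields diagonal entries (1,1,1,1).

Computing H_k = (kernel of ∂_k) / (image of ∂_{k+1}):

  H_0: rank C_0 − rank ∂_1 = 5 − 4 = 1, and the invariant factors of ∂_1 are all 1, so H_0 = Z.
  H_1: rank ker ∂_1 − rank ∂_2 = (6 − 4) − 0 = 2, and there is no ∂_2, so H_1 = Z^2.

As a check, the Euler characteristic is 5 − 6 = -1, which agrees with 1 − 2 = -1.
(K is a triangulation of a wedge of 2 circles.)

H_0 = Z,  H_1 = Z^2.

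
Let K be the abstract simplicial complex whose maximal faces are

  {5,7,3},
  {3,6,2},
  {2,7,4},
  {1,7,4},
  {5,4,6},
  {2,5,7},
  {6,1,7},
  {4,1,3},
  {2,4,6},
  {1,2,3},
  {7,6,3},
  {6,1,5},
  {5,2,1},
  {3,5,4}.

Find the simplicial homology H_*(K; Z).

Order the vertices as 1 < 2 < 3 < 4 < 5 < 6 < 7. Listing each simplex with vertices in this order, K has dimension 2 with simplices:

  0-simplices (7): [1], [2], [3], [4], [5], [6], [7]
  1-simplices (21): [1,2], [1,3], [1,4], [1,5], [1,6], [1,7], [2,3], [2,4], [2,5], [2,6], [2,7], [3,4], [3,5], [3,6], [3,7], [4,5], [4,6], [4,7], [5,6], [5,7], [6,7]
  2-simplices (14): [1,2,3], [1,2,5], [1,3,4], [1,4,7], [1,5,6], [1,6,7], [2,3,6], [2,4,6], [2,4,7], [2,5,7], [3,4,5], [3,5,7], [3,6,7], [4,5,6]

giving chain groups C_0 ≅ Z^7, C_1 ≅ Z^21, C_2 ≅ Z^14.

The boundary map ∂_1: C_1 → C_0 sends each edge [p,q] (with p < q) to q − p.
The 7×21 boundary matrix has rank 6 and Smith normal form diag(1,1,1,1,1,1).

The boundary map ∂_2: C_2 → C_1 acts by ∂[p,q,r] = [q,r] − [p,r] + [p,q]. For instance
  ∂[2,4,6] = [4,6] − [2,6] + [2,4],
  ∂[2,4,7] = [4,7] − [2,7] + [2,4].
The resulting 21×14 matrix has rank 13, and its Smith normal form has invariant factors (1,1,1,1,1,1,1,1,1,1,1,1,1).

Reading off H_k = ker ∂_k / im ∂_{k+1}:

  H_0: rank C_0 − rank ∂_1 = 7 − 6 = 1, and the invariant factors of ∂_1 are all 1, so H_0 = Z.
  H_1: rank ker ∂_1 − rank ∂_2 = (21 − 6) − 13 = 2, and the invariant factors of ∂_2 are all 1, so H_1 = Z^2.
  H_2: rank ker ∂_2 − rank ∂_3 = (14 − 13) − 0 = 1, and there is no ∂_3, so H_2 = Z.

As a check, the Euler characteristic is 7 − 21 + 14 = 0, which agrees with 1 − 2 + 1 = 0.
(K is a triangulation of the torus T^2.)

H_0 = Z,  H_1 = Z^2,  H_2 = Z.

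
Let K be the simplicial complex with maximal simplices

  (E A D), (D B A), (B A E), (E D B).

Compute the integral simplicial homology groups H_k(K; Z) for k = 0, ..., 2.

H_0 ≅ Z,  H_1 = 0,  H_2 ≅ Z.

Take the total order A < B < D < E on the vertex set. Then K (dimension 2) consists of the simplices:

  0-simplices (4): A, B, D, E
  1-simplices (6): AB, AD, AE, BD, BE, DE
  2-simplices (4): ABD, ABE, ADE, BDE

so the chain groups are C_0 ≅ Z^4, C_1 ≅ Z^6, C_2 ≅ Z^4.

Boundary ∂_1: C_1 → C_0 is given by ∂[p,q] = [q] − [p].
The 4×6 boundary matrix has rank 3 and Smith normal form diag(1,1,1).

Boundary ∂_2: C_2 → C_1 acts by ∂[p,q,r] = [q,r] − [p,r] + [p,q]. For instance
  ∂ADE = DE − AE + AD,
  ∂BDE = DE − BE + BD.
As a 6×4 matrix over Z this has rank 3, with invariant factors (1,1,1).

Computing H_k = (kernel of ∂_k) / (image of ∂_{k+1}):

  H_0: rank C_0 − rank ∂_1 = 4 − 3 = 1, and the invariant factors of ∂_1 are all 1, so H_0 ≅ Z.
  H_1: rank ker ∂_1 − rank ∂_2 = (6 − 3) − 3 = 0, and the invariant factors of ∂_2 are all 1, so H_1 ≅ 0.
  H_2: rank ker ∂_2 − rank ∂_3 = (4 − 3) − 0 = 1, and there is no ∂_3, so H_2 ≅ Z.

As a check, the Euler characteristic is 4 − 6 + 4 = 2, which agrees with 1 − 0 + 1 = 2.
(K is a triangulation of the 2-sphere S^2.)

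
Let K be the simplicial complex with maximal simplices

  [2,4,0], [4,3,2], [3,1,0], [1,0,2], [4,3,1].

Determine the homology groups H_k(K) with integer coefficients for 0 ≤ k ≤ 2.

Order the vertices as 0 < 1 < 2 < 3 < 4. Listing each simplex with vertices in this order, K has dimension 2 with simplices:

  0-simplices (5): [0], [1], [2], [3], [4]
  1-simplices (10): [0,1], [0,2], [0,3], [0,4], [1,2], [1,3], [1,4], [2,3], [2,4], [3,4]
  2-simplices (5): [0,1,2], [0,1,3], [0,2,4], [1,3,4], [2,3,4]

Hence C_0 ≅ Z^5, C_1 ≅ Z^10, C_2 ≅ Z^5.

The boundary map ∂_1: C_1 → C_0 sends each edge [p,q] (with p < q) to q − p. For instance
  ∂[0,1] = [1] − [0].
The resulting 5×10 matrix has rank 4, and its Smith normal form has invariant factors (1,1,1,1).

The boundary map ∂_2: C_2 → C_1 sends each 2-simplex [p,q,r] to [q,r] − [p,r] + [p,q]. For instance
  ∂[0,1,2] = [1,2] − [0,2] + [0,1],
  ∂[2,3,4] = [3,4] − [2,4] + [2,3].
The resulting 10×5 matrix has rank 5, and its Smith normal form has invariant factors (1,1,1,1,1).

Computing H_k = (kernel of ∂_k) / (image of ∂_{k+1}):

  H_0: rank C_0 − rank ∂_1 = 5 − 4 = 1, and the invariant factors of ∂_1 are all 1, so H_0 = Z.
  H_1: rank ker ∂_1 − rank ∂_2 = (10 − 4) − 5 = 1, and the invariant factors of ∂_2 are all 1, so H_1 = Z.
  H_2: rank ker ∂_2 − rank ∂_3 = (5 − 5) − 0 = 0, and there is no ∂_3, so H_2 = 0.

H_0 = Z,  H_1 = Z,  H_2 = 0.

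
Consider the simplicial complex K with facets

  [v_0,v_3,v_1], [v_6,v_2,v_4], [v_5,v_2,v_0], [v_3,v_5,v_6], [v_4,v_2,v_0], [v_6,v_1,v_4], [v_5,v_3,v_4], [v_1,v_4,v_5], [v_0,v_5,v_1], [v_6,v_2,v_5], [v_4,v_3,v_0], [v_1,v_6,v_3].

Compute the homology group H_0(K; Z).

We work with the vertex ordering v_0 < v_1 < v_2 < v_3 < v_4 < v_5 < v_6. The simplices of K, each written with vertices in increasing order, are:

  0-simplices (7): [v_0], [v_1], [v_2], [v_3], [v_4], [v_5], [v_6]
  1-simplices (18): (18 of them)
  2-simplices (12): (12 of them)

so the chain groups are C_0 ≅ Z^7, C_1 ≅ Z^18, C_2 ≅ Z^12.

Boundary ∂_1: C_1 → C_0 is given by ∂[p,q] = [q] − [p]. For instance
  ∂[v_1,v_6] = [v_6] − [v_1].
As a 7×18 matrix over Z this has rank 6, with invariant factors (1,1,1,1,1,1).

Boundary ∂_2: C_2 → C_1 maps a triangle to the signed sum of its edges. For instance
  ∂[v_0,v_3,v_4] = [v_3,v_4] − [v_0,v_4] + [v_0,v_3],
  ∂[v_2,v_4,v_6] = [v_4,v_6] − [v_2,v_6] + [v_2,v_4].
The 18×12 boundary matrix has rank 12 and Smith normal form diag(1,1,1,1,1,1,1,1,1,1,1,2).

Now H_k = ker ∂_k / im ∂_{k+1}, so:

  H_0: rank C_0 − rank ∂_1 = 7 − 6 = 1, and the invariant factors of ∂_1 are all 1, so H_0 = Z.

H_0 = Z.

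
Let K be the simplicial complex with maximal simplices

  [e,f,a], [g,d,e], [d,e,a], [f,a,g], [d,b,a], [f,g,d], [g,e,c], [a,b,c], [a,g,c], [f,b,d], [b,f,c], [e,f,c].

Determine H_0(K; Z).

K has 7 vertices, 18 edges, 12 triangles.
rank ∂_0 = 0, rank ∂_1 = 6 ⇒ b_0 = 7 − 0 − 6 = 1; all invariant factors of ∂_1 are 1 so no torsion. So H_0 ≅ Z.

H_0 ≅ Z.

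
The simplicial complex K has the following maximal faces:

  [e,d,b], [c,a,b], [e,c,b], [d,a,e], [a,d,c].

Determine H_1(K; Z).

H_1 = Z.

Take the total order a < b < c < d < e on the vertex set. Then K (dimension 2) consists of the simplices:

  0-simplices (5): a, b, c, d, e
  1-simplices (10): ab, ac, ad, ae, bc, bd, be, cd, ce, de
  2-simplices (5): abc, acd, ade, bce, bde

giving chain groups C_0 ≅ Z^5, C_1 ≅ Z^10, C_2 ≅ Z^5.

Boundary ∂_1: C_1 → C_0 sends each edge [p,q] (with p < q) to q − p. For instance
  ∂cd = d − c.
The 5×10 boundary matrix has rank 4 and Smith normal form diag(1,1,1,1).

Boundary ∂_2: C_2 → C_1 sends each 2-simplex [p,q,r] to [q,r] − [p,r] + [p,q]. For instance
  ∂bce = ce − be + bc,
  ∂abc = bc − ac + ab.
The resulting 10×5 matrix has rank 5, and its Smith normal form has invariant factors (1,1,1,1,1).

From H_k ≅ ker(∂_k) / im(∂_{k+1}) we obtain:

  H_1: rank ker ∂_1 − rank ∂_2 = (10 − 4) − 5 = 1, and the invariant factors of ∂_2 are all 1, so H_1 = Z.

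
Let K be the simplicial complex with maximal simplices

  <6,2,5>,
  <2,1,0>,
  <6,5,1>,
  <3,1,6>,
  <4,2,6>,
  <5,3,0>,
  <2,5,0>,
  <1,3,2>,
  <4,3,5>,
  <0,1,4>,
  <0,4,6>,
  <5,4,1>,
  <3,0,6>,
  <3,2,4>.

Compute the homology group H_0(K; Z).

H_0 = Z.

Order the vertices as 0 < 1 < 2 < 3 < 4 < 5 < 6. Listing each simplex with vertices in this order, K has dimension 2 with simplices:

  0-simplices (7): [0], [1], [2], [3], [4], [5], [6]
  1-simplices (21): [0,1], [0,2], [0,3], [0,4], [0,5], [0,6], [1,2], [1,3], [1,4], [1,5], [1,6], [2,3], [2,4], [2,5], [2,6], [3,4], [3,5], [3,6], [4,5], [4,6], [5,6]
  2-simplices (14): [0,1,2], [0,1,4], [0,2,5], [0,3,5], [0,3,6], [0,4,6], [1,2,3], [1,3,6], [1,4,5], [1,5,6], [2,3,4], [2,4,6], [2,5,6], [3,4,5]

giving chain groups C_0 ≅ Z^7, C_1 ≅ Z^21, C_2 ≅ Z^14.

The boundary map ∂_1: C_1 → C_0 sends each edge [p,q] (with p < q) to q − p. For instance
  ∂[0,6] = [6] − [0].
As a 7×21 matrix over Z this has rank 6, with invariant factors (1,1,1,1,1,1).

∂_2: C_2 → C_1 maps a triangle to the signed sum of its edges. For instance
  ∂[1,4,5] = [4,5] − [1,5] + [1,4],
  ∂[2,5,6] = [5,6] − [2,6] + [2,5].
This gives a 21×14 integer matrix of rank 13; reducing to Smith normal form yields diagonal entries (1,1,1,1,1,1,1,1,1,1,1,1,1).

Computing H_k = (kernel of ∂_k) / (image of ∂_{k+1}):

  H_0: rank C_0 − rank ∂_1 = 7 − 6 = 1, and the invariant factors of ∂_1 are all 1, so H_0 ≅ Z.

(K is a triangulation of the torus T^2.)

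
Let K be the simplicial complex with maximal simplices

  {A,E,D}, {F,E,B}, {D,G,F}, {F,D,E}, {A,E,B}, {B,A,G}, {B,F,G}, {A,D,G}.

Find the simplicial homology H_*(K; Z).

Take the total order A < B < D < E < F < G on the vertex set. Then K (dimension 2) consists of the simplices:

  0-simplices (6): A, B, D, E, F, G
  1-simplices (12): AB, AD, AE, AG, BE, BF, BG, DE, DF, DG, EF, FG
  2-simplices (8): ABE, ABG, ADE, ADG, BEF, BFG, DEF, DFG

giving chain groups C_0 ≅ Z^6, C_1 ≅ Z^12, C_2 ≅ Z^8.

∂_1: C_1 → C_0 is given by ∂[p,q] = [q] − [p]. For instance
  ∂DE = E − D.
The 6×12 boundary matrix has rank 5 and Smith normal form diag(1,1,1,1,1).

The boundary map ∂_2: C_2 → C_1 maps a triangle to the signed sum of its edges. For instance
  ∂ADE = DE − AE + AD,
  ∂ABG = BG − AG + AB.
As a 12×8 matrix over Z this has rank 7, with invariant factors (1,1,1,1,1,1,1).

Computing H_k = (kernel of ∂_k) / (image of ∂_{k+1}):

  H_0: rank C_0 − rank ∂_1 = 6 − 5 = 1, and the invariant factors of ∂_1 are all 1, so H_0 ≅ Z.
  H_1: rank ker ∂_1 − rank ∂_2 = (12 − 5) − 7 = 0, and the invariant factors of ∂_2 are all 1, so H_1 ≅ 0.
  H_2: rank ker ∂_2 − rank ∂_3 = (8 − 7) − 0 = 1, and there is no ∂_3, so H_2 ≅ Z.

(K is a triangulation of the 2-sphere S^2.)

H_0 = Z,  H_1 = 0,  H_2 = Z.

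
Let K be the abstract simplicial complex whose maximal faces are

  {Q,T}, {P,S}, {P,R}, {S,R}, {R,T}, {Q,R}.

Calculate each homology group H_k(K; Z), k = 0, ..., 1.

Take the total order P < Q < R < S < T on the vertex set. Then K (dimension 1) consists of the simplices:

  0-simplices (5): P, Q, R, S, T
  1-simplices (6): PR, PS, QR, QT, RS, RT

so the chain groups are C_0 ≅ Z^5, C_1 ≅ Z^6.

Boundary ∂_1: C_1 → C_0 sends each edge [p,q] (with p < q) to q − p. For instance
  ∂QR = R − Q.
The 5×6 boundary matrix has rank 4 and Smith normal form diag(1,1,1,1).

Reading off H_k = ker ∂_k / im ∂_{k+1}:

  H_0: rank C_0 − rank ∂_1 = 5 − 4 = 1, and the invariant factors of ∂_1 are all 1, so H_0 ≅ Z.
  H_1: rank ker ∂_1 − rank ∂_2 = (6 − 4) − 0 = 2, and there is no ∂_2, so H_1 ≅ Z^2.

As a check, the Euler characteristic is 5 − 6 = -1, which agrees with 1 − 2 = -1.
(K is a triangulation of a wedge of 2 circles.)

H_0 = Z,  H_1 = Z^2.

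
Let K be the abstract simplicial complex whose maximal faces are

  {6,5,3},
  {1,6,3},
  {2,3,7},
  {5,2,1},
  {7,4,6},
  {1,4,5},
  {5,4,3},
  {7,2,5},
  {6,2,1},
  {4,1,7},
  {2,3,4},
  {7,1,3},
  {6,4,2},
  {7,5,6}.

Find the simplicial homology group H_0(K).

H_0 ≅ Z.

Take the total order 1 < 2 < 3 < 4 < 5 < 6 < 7 on the vertex set. Then K (dimension 2) consists of the simplices:

  0-simplices (7): [1], [2], [3], [4], [5], [6], [7]
  1-simplices (21): [1,2], [1,3], [1,4], [1,5], [1,6], [1,7], [2,3], [2,4], [2,5], [2,6], [2,7], [3,4], [3,5], [3,6], [3,7], [4,5], [4,6], [4,7], [5,6], [5,7], [6,7]
  2-simplices (14): [1,2,5], [1,2,6], [1,3,6], [1,3,7], [1,4,5], [1,4,7], [2,3,4], [2,3,7], [2,4,6], [2,5,7], [3,4,5], [3,5,6], [4,6,7], [5,6,7]

Hence C_0 ≅ Z^7, C_1 ≅ Z^21, C_2 ≅ Z^14.

Boundary ∂_1: C_1 → C_0 maps an edge to its endpoints' difference, ∂[p,q] = q − p. For instance
  ∂[1,5] = [5] − [1].
As a 7×21 matrix over Z this has rank 6, with invariant factors (1,1,1,1,1,1).

Boundary ∂_2: C_2 → C_1 sends each 2-simplex [p,q,r] to [q,r] − [p,r] + [p,q]. For instance
  ∂[2,4,6] = [4,6] − [2,6] + [2,4],
  ∂[1,4,5] = [4,5] − [1,5] + [1,4].
The 21×14 boundary matrix has rank 13 and Smith normal form diag(1,1,1,1,1,1,1,1,1,1,1,1,1).

Reading off H_k = ker ∂_k / im ∂_{k+1}:

  H_0: rank C_0 − rank ∂_1 = 7 − 6 = 1, and the invariant factors of ∂_1 are all 1, so H_0 = Z.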